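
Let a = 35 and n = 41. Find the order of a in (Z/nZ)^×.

40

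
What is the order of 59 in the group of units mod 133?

Since 59 ∈ (Z/133Z)^×, its order divides φ(133) = φ(7·19) = (7−1)·(19−1) = 6·18 = 108 = 2^2 · 3^3.
Divisors of 108: 1, 2, 3, 4, 6, 9, 12, 18, 27, 36, 54, 108.
Test each divisor d:
59^1 ≡ 59
59^2 ≡ 23
59^3 ≡ 27
59^4 ≡ 130
59^6 ≡ 64
59^9 ≡ 132
59^12 ≡ 106
59^18 ≡ 1
So ord_133(59) = 18.

18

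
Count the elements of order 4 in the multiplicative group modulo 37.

2

φ(37) = 37 − 1 = 36 = 2^2 · 3^2.
In a cyclic group of order 36, there are φ(d) elements of order d for each divisor d of 36, and zero for non-divisors.
4 = 2^2 divides 36, and φ(4) = 2.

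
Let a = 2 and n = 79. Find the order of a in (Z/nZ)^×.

39

By Lagrange's theorem, ord_79(2) divides φ(79) = 79 − 1 = 78 = 2 · 3 · 13.
Divisors of 78: 1, 2, 3, 6, 13, 26, 39, 78.
Check 2^d mod 79 for each divisor in increasing order:
2^1 ≡ 2 (mod 79)
2^2 ≡ 4 (mod 79)
2^3 ≡ 8 (mod 79)
2^6 ≡ 64 (mod 79)
2^13 ≡ 55 (mod 79)
2^26 ≡ 23 (mod 79)
2^39 ≡ 1 (mod 79) ✓
Therefore the multiplicative order of 2 modulo 79 is 39.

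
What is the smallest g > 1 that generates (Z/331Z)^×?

φ(331) = 331 − 1 = 330 = 2 · 3 · 5 · 11.
Test candidates g = 2, 3, … against the prime factors q ∈ {2, 3, 5, 11} of φ(331): g is a generator iff g^(330/q) ≢ 1 for every such q.
g = 2: 2^165 ≡ 330; 2^110 ≡ 299; 2^66 ≡ 64; 2^30 ≡ 1 — hits 1, so not a primitive root.
g = 3: 3^165 ≡ 330; 3^110 ≡ 299; 3^66 ≡ 64; 3^30 ≡ 270 — none is 1, so 3 is a primitive root.
So 3 is the smallest generator of (Z/331Z)^×.

3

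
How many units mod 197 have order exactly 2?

1

φ(197) = 197 − 1 = 196 = 2^2 · 7^2.
(Z/197Z)^× is cyclic (|G| = 196); a cyclic group of order m has exactly φ(d) elements of each order d | m, and none otherwise.
2 | 196, and φ(2) = 2 − 1 = 1.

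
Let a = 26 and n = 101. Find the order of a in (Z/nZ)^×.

By Lagrange's theorem, ord_101(26) divides φ(101) = 101 − 1 = 100 = 2^2 · 5^2.
Divisors of 100: 1, 2, 4, 5, 10, 20, 25, 50, 100.
Check 26^d mod 101 for each divisor in increasing order:
26^1 ≡ 26 (mod 101)
26^2 ≡ 70 (mod 101)
26^4 ≡ 52 (mod 101)
26^5 ≡ 39 (mod 101)
26^10 ≡ 6 (mod 101)
26^20 ≡ 36 (mod 101)
26^25 ≡ 91 (mod 101)
26^50 ≡ 100 (mod 101)
26^100 ≡ 1 (mod 101) ✓
So ord_101(26) = 100.

100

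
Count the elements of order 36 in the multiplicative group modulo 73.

12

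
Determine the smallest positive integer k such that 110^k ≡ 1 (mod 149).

74

ord(110) | φ(149) = 149 − 1 = 148 = 2^2 · 37.
Divisors of 148: 1, 2, 4, 37, 74, 148.
Check 110^d mod 149 for each divisor in increasing order:
110^1 ≡ 110 (mod 149)
110^2 ≡ 31 (mod 149)
110^4 ≡ 67 (mod 149)
110^37 ≡ 148 (mod 149)
110^74 ≡ 1 (mod 149) ✓
Therefore the multiplicative order of 110 modulo 149 is 74.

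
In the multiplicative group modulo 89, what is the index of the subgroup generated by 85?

4

Since 85 ∈ (Z/89Z)^×, its order divides φ(89) = 89 − 1 = 88 = 2^3 · 11.
Divisors of 88: 1, 2, 4, 8, 11, 22, 44, 88.
Check 85^d mod 89 for each divisor in increasing order:
85^1 ≡ 85
85^2 ≡ 16
85^4 ≡ 78
85^8 ≡ 32
85^11 ≡ 88
85^22 ≡ 1
Thus |⟨85⟩| = ord(85) = 22.
The index is φ(89) / ord(85) = 88 / 22 = 4.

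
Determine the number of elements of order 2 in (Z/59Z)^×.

1

φ(59) = 59 − 1 = 58 = 2 · 29.
Since (Z/59Z)^× is cyclic of order 58, the number of elements of order d is φ(d) when d | 58 and 0 otherwise.
2 | 58, and φ(2) = 2 − 1 = 1.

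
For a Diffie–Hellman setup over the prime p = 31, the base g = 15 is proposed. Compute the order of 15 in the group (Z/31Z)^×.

By Lagrange's theorem, ord_31(15) divides φ(31) = 31 − 1 = 30 = 2 · 3 · 5.
Divisors of 30: 1, 2, 3, 5, 6, 10, 15, 30.
Compute 15^d (mod 31) for the divisors d until we hit 1:
15^1 ≡ 15 (mod 31)
15^2 ≡ 8 (mod 31)
15^3 ≡ 27 (mod 31)
15^5 ≡ 30 (mod 31)
15^6 ≡ 16 (mod 31)
15^10 ≡ 1 (mod 31) ✓
The smallest such exponent is 10, so the order of 15 is 10.

10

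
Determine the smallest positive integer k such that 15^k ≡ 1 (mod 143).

By Lagrange's theorem, ord_143(15) divides φ(143) = φ(11·13) = (11−1)·(13−1) = 10·12 = 120 = 2^3 · 3 · 5.
Divisors of 120: 1, 2, 3, 4, 5, 6, 8, 10, 12, 15, 20, 24, 30, 40, 60, 120.
Check 15^d mod 143 for each divisor in increasing order:
15^1 ≡ 15 (mod 143)
15^2 ≡ 82 (mod 143)
15^3 ≡ 86 (mod 143)
15^4 ≡ 3 (mod 143)
15^5 ≡ 45 (mod 143)
15^6 ≡ 103 (mod 143)
15^8 ≡ 9 (mod 143)
15^10 ≡ 23 (mod 143)
15^12 ≡ 27 (mod 143)
15^15 ≡ 34 (mod 143)
15^20 ≡ 100 (mod 143)
15^24 ≡ 14 (mod 143)
15^30 ≡ 12 (mod 143)
15^40 ≡ 133 (mod 143)
15^60 ≡ 1 (mod 143) ✓
The smallest such exponent is 60, so the order of 15 is 60.

60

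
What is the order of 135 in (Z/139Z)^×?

Since 135 ∈ (Z/139Z)^×, its order divides φ(139) = 139 − 1 = 138 = 2 · 3 · 23.
Divisors of 138: 1, 2, 3, 6, 23, 46, 69, 138.
Compute 135^d (mod 139) for the divisors d until we hit 1:
135^1 ≡ 135 (mod 139)
135^2 ≡ 16 (mod 139)
135^3 ≡ 75 (mod 139)
135^6 ≡ 65 (mod 139)
135^23 ≡ 43 (mod 139)
135^46 ≡ 42 (mod 139)
135^69 ≡ 138 (mod 139)
135^138 ≡ 1 (mod 139) ✓
Hence ord(135) = 138.

138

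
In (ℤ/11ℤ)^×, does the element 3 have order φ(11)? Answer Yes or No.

No

φ(11) = 11 − 1 = 10 = 2 · 5.
It suffices to check that the order of 3 is not a proper divisor of 10: compute 3^(10/q) for q ∈ {2, 5}.
3^5 ≡ 1 (mod 11)  [q = 2: ≡ 1 ✗]
3^2 ≡ 9 (mod 11)  [q = 5: ≢ 1 ✓]
The check at q = 2 fails, so 3 generates a proper subgroup.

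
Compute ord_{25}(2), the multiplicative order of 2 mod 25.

20

The order of 2 must divide φ(25) = φ(5^2) = 5·(5−1) = 20 = 2^2 · 5.
Divisors of 20: 1, 2, 4, 5, 10, 20.
Test each divisor d:
2^1 ≡ 2 (mod 25)
2^2 ≡ 4 (mod 25)
2^4 ≡ 16 (mod 25)
2^5 ≡ 7 (mod 25)
2^10 ≡ 24 (mod 25)
2^20 ≡ 1 (mod 25) ✓
Hence ord(2) = 20.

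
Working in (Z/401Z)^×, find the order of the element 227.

400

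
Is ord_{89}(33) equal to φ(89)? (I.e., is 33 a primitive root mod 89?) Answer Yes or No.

Yes

φ(89) = 89 − 1 = 88 = 2^3 · 11.
An element g generates (Z/89Z)^× iff g^(88/q) ≢ 1 (mod 89) for each prime q ∈ {2, 11}.
33^44 ≡ 88 (mod 89)  [q = 2: ≢ 1 ✓]
33^8 ≡ 16 (mod 89)  [q = 11: ≢ 1 ✓]
None equal 1, so ord_89(33) = 88: 33 is a primitive root.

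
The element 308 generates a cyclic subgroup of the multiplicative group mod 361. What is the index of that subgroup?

2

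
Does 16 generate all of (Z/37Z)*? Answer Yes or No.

φ(37) = 37 − 1 = 36 = 2^2 · 3^2.
16 is a primitive root mod 37 iff 16^(φ(37)/q) ≢ 1 for every prime q | φ(37), i.e. q ∈ {2, 3}.
16^18 ≡ 1 (mod 37)  [q = 2: ≡ 1 ✗]
16^12 ≡ 26 (mod 37)  [q = 3: ≢ 1 ✓]
The check at q = 2 fails, so 16 generates a proper subgroup.

No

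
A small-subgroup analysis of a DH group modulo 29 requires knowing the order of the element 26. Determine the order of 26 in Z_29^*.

28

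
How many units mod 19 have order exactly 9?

6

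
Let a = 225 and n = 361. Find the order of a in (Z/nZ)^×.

171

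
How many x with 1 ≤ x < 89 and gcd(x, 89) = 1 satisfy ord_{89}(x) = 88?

φ(89) = 89 − 1 = 88 = 2^3 · 11.
(Z/89Z)^× is cyclic (|G| = 88); a cyclic group of order m has exactly φ(d) elements of each order d | m, and none otherwise.
88 = 2^3 · 11 divides 88, and φ(88) = 40.

40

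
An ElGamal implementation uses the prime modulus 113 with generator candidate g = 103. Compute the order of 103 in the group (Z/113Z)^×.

ord(103) | φ(113) = 113 − 1 = 112 = 2^4 · 7.
Divisors of 112: 1, 2, 4, 7, 8, 14, 16, 28, 56, 112.
Evaluate successive powers at the divisors of 112:
103^1 ≡ 103 (mod 113)
103^2 ≡ 100 (mod 113)
103^4 ≡ 56 (mod 113)
103^7 ≡ 48 (mod 113)
103^8 ≡ 85 (mod 113)
103^14 ≡ 44 (mod 113)
103^16 ≡ 106 (mod 113)
103^28 ≡ 15 (mod 113)
103^56 ≡ 112 (mod 113)
103^112 ≡ 1 (mod 113) ✓
So ord_113(103) = 112.

112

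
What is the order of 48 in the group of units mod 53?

By Lagrange's theorem, ord_53(48) divides φ(53) = 53 − 1 = 52 = 2^2 · 13.
Divisors of 52: 1, 2, 4, 13, 26, 52.
Check 48^d mod 53 for each divisor in increasing order:
48^1 ≡ 48
48^2 ≡ 25
48^4 ≡ 42
48^13 ≡ 30
48^26 ≡ 52
48^52 ≡ 1
So ord_53(48) = 52.

52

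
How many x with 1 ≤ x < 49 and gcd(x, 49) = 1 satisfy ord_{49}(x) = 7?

6

φ(49) = φ(7^2) = 7·(7−1) = 42 = 2 · 3 · 7.
In a cyclic group of order 42, there are φ(d) elements of order d for each divisor d of 42, and zero for non-divisors.
7 | 42, and φ(7) = 7 − 1 = 6.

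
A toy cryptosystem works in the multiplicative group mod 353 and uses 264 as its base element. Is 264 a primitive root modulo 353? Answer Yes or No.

φ(353) = 353 − 1 = 352 = 2^5 · 11.
An element g generates (Z/353Z)^× iff g^(352/q) ≢ 1 (mod 353) for each prime q ∈ {2, 11}.
264^176 ≡ 352 (mod 353)  [q = 2: ≢ 1 ✓]
264^32 ≡ 131 (mod 353)  [q = 11: ≢ 1 ✓]
Every test exponent gives a nontrivial residue, hence 264 generates the full group.

Yes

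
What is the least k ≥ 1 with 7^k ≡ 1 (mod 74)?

Since 7 ∈ (Z/74Z)^×, its order divides φ(74) = φ(2)·φ(37) = 1·36 = 36 = 2^2 · 3^2.
Divisors of 36: 1, 2, 3, 4, 6, 9, 12, 18, 36.
Evaluate successive powers at the divisors of 36:
7^1 ≡ 7 (mod 74)
7^2 ≡ 49 (mod 74)
7^3 ≡ 47 (mod 74)
7^4 ≡ 33 (mod 74)
7^6 ≡ 63 (mod 74)
7^9 ≡ 1 (mod 74) ✓
Hence ord(7) = 9.

9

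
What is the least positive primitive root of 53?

2

φ(53) = 53 − 1 = 52 = 2^2 · 13.
Test candidates g = 2, 3, … against the prime factors q ∈ {2, 13} of φ(53): g is a generator iff g^(52/q) ≢ 1 for every such q.
g = 2: 2^26 ≡ 52; 2^4 ≡ 16 — none is 1, so 2 is a primitive root.
Hence the least primitive root of 53 is 2.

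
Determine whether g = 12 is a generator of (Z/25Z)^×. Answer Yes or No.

Yes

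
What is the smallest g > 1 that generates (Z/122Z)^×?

7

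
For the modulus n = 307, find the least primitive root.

5

φ(307) = 307 − 1 = 306 = 2 · 3^2 · 17.
g is a primitive root iff g^(306/q) ≢ 1 (mod 307) for each prime q ∈ {2, 3, 17}.
g = 2: 2^153 ≡ 306; 2^102 ≡ 1 — hits 1, so not a primitive root.
g = 3: 3^153 ≡ 306; 3^102 ≡ 1 — hits 1, so not a primitive root.
g = 4: 4^153 ≡ 1 — hits 1, so not a primitive root.
g = 5: 5^153 ≡ 306; 5^102 ≡ 289; 5^18 ≡ 81 — none is 1, so 5 is a primitive root.
The smallest primitive root modulo 307 is 5.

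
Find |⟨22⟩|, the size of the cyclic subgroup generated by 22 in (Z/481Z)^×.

Since 22 ∈ (Z/481Z)^×, its order divides φ(481) = φ(13·37) = (13−1)·(37−1) = 12·36 = 432 = 2^4 · 3^3.
Divisors of 432: 1, 2, 3, 4, 6, 8, 9, 12, 16, 18, 24, 27, 36, 48, 54, 72, 108, 144, 216, 432.
Test each divisor d:
22^1 ≡ 22 (mod 481)
22^2 ≡ 3 (mod 481)
22^3 ≡ 66 (mod 481)
22^4 ≡ 9 (mod 481)
22^6 ≡ 27 (mod 481)
22^8 ≡ 81 (mod 481)
22^9 ≡ 339 (mod 481)
22^12 ≡ 248 (mod 481)
22^16 ≡ 308 (mod 481)
22^18 ≡ 443 (mod 481)
22^24 ≡ 417 (mod 481)
22^27 ≡ 105 (mod 481)
22^36 ≡ 1 (mod 481) ✓
Hence ord(22) = 36.

36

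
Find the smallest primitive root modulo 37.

2

φ(37) = 37 − 1 = 36 = 2^2 · 3^2.
Test candidates g = 2, 3, … against the prime factors q ∈ {2, 3} of φ(37): g is a generator iff g^(36/q) ≢ 1 for every such q.
g = 2: 2^18 ≡ 36; 2^12 ≡ 26 — none is 1, so 2 is a primitive root.
Hence the least primitive root of 37 is 2.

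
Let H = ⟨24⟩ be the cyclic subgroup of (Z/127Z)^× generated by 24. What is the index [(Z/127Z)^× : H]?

7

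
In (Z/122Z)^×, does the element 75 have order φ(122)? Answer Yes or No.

No

φ(122) = φ(2)·φ(61) = 1·60 = 60 = 2^2 · 3 · 5.
An element g generates (Z/122Z)^× iff g^(60/q) ≢ 1 (mod 122) for each prime q ∈ {2, 3, 5}.
75^30 ≡ 1 (mod 122)  [q = 2: ≡ 1 ✗]
75^20 ≡ 13 (mod 122)  [q = 3: ≢ 1 ✓]
75^12 ≡ 1 (mod 122)  [q = 5: ≡ 1 ✗]
The check at q = 2 fails, so 75 generates a proper subgroup.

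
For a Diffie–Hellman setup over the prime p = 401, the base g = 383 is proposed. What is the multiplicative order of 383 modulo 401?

100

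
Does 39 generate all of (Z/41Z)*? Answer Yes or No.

φ(41) = 41 − 1 = 40 = 2^3 · 5.
39 is a primitive root mod 41 iff 39^(φ(41)/q) ≢ 1 for every prime q | φ(41), i.e. q ∈ {2, 5}.
39^20 ≡ 1 (mod 41)  [q = 2: ≡ 1 ✗]
39^8 ≡ 10 (mod 41)  [q = 5: ≢ 1 ✓]
Since 39^20 ≡ 1, the order of 39 divides 20 < 40, so 39 is not a primitive root.

No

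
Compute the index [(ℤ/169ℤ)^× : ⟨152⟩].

ord(152) | φ(169) = φ(13^2) = 13·(13−1) = 156 = 2^2 · 3 · 13.
Divisors of 156: 1, 2, 3, 4, 6, 12, 13, 26, 39, 52, 78, 156.
Check 152^d mod 169 for each divisor in increasing order:
152^1 ≡ 152
152^2 ≡ 120
152^3 ≡ 157
152^4 ≡ 35
152^6 ≡ 144
152^12 ≡ 118
152^13 ≡ 22
152^26 ≡ 146
152^39 ≡ 1
The order of 152 is 39, so the subgroup it generates has 39 elements.
[(Z/169Z)^× : ⟨152⟩] = 156/39 = 4.

4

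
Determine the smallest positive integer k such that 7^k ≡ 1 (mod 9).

3

The order of 7 must divide φ(9) = φ(3^2) = 3·(3−1) = 6 = 2 · 3.
Divisors of 6: 1, 2, 3, 6.
Evaluate successive powers at the divisors of 6:
7^1 ≡ 7 (mod 9)
7^2 ≡ 4 (mod 9)
7^3 ≡ 1 (mod 9) ✓
The smallest such exponent is 3, so the order of 7 is 3.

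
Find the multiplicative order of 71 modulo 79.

26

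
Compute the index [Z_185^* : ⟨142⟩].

36

By Lagrange's theorem, ord_185(142) divides φ(185) = φ(5·37) = (5−1)·(37−1) = 4·36 = 144 = 2^4 · 3^2.
Divisors of 144: 1, 2, 3, 4, 6, 8, 9, 12, 16, 18, 24, 36, 48, 72, 144.
Compute 142^d (mod 185) for the divisors d until we hit 1:
142^1 ≡ 142 (mod 185)
142^2 ≡ 184 (mod 185)
142^3 ≡ 43 (mod 185)
142^4 ≡ 1 (mod 185) ✓
So ord_185(142) = 4, hence |⟨142⟩| = 4.
Index = |(Z/185Z)^×| / |⟨142⟩| = 144 / 4 = 36.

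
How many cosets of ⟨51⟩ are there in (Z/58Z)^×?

2

By Lagrange's theorem, ord_58(51) divides φ(58) = φ(2)·φ(29) = 1·28 = 28 = 2^2 · 7.
Divisors of 28: 1, 2, 4, 7, 14, 28.
Check 51^d mod 58 for each divisor in increasing order:
51^1 ≡ 51 (mod 58)
51^2 ≡ 49 (mod 58)
51^4 ≡ 23 (mod 58)
51^7 ≡ 57 (mod 58)
51^14 ≡ 1 (mod 58) ✓
So ord_58(51) = 14, hence |⟨51⟩| = 14.
[(Z/58Z)^× : ⟨51⟩] = 28/14 = 2.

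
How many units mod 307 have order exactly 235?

φ(307) = 307 − 1 = 306 = 2 · 3^2 · 17.
(Z/307Z)^× is cyclic (|G| = 306); a cyclic group of order m has exactly φ(d) elements of each order d | m, and none otherwise.
235 does not divide 306, so no element of (Z/307Z)^× has order 235.

0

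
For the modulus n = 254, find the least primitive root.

φ(254) = φ(2)·φ(127) = 1·126 = 126 = 2 · 3^2 · 7.
g is a primitive root iff g^(126/q) ≢ 1 (mod 254) for each prime q ∈ {2, 3, 7}.
g = 2: gcd(2, 254) = 2 > 1, not a unit — skip.
g = 3: 3^63 ≡ 253; 3^42 ≡ 107; 3^18 ≡ 131 — none is 1, so 3 is a primitive root.
Hence the least primitive root of 254 is 3.

3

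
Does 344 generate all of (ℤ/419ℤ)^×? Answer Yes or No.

φ(419) = 419 − 1 = 418 = 2 · 11 · 19.
Test 344^(418/q) mod 419 for each prime factor q of 418:
344^209 ≡ 418 (mod 419)  [q = 2: ≢ 1 ✓]
344^38 ≡ 300 (mod 419)  [q = 11: ≢ 1 ✓]
344^22 ≡ 60 (mod 419)  [q = 19: ≢ 1 ✓]
None equal 1, so ord_419(344) = 418: 344 is a primitive root.

Yes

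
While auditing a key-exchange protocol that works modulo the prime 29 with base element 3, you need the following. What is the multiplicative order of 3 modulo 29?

28

ord(3) | φ(29) = 29 − 1 = 28 = 2^2 · 7.
Divisors of 28: 1, 2, 4, 7, 14, 28.
Evaluate successive powers at the divisors of 28:
3^1 ≡ 3
3^2 ≡ 9
3^4 ≡ 23
3^7 ≡ 12
3^14 ≡ 28
3^28 ≡ 1
Therefore the multiplicative order of 3 modulo 29 is 28.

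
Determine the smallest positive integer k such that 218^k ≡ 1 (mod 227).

226

By Lagrange's theorem, ord_227(218) divides φ(227) = 227 − 1 = 226 = 2 · 113.
Divisors of 226: 1, 2, 113, 226.
Check 218^d mod 227 for each divisor in increasing order:
218^1 ≡ 218 (mod 227)
218^2 ≡ 81 (mod 227)
218^113 ≡ 226 (mod 227)
218^226 ≡ 1 (mod 227) ✓
Therefore the multiplicative order of 218 modulo 227 is 226.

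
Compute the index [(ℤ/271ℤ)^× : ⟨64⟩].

6

Since 64 ∈ (Z/271Z)^×, its order divides φ(271) = 271 − 1 = 270 = 2 · 3^3 · 5.
Divisors of 270: 1, 2, 3, 5, 6, 9, 10, 15, 18, 27, 30, 45, 54, 90, 135, 270.
Check 64^d mod 271 for each divisor in increasing order:
64^1 ≡ 64 (mod 271)
64^2 ≡ 31 (mod 271)
64^3 ≡ 87 (mod 271)
64^5 ≡ 258 (mod 271)
64^6 ≡ 252 (mod 271)
64^9 ≡ 244 (mod 271)
64^10 ≡ 169 (mod 271)
64^15 ≡ 242 (mod 271)
64^18 ≡ 187 (mod 271)
64^27 ≡ 100 (mod 271)
64^30 ≡ 28 (mod 271)
64^45 ≡ 1 (mod 271) ✓
Thus |⟨64⟩| = ord(64) = 45.
Index = |(Z/271Z)^×| / |⟨64⟩| = 270 / 45 = 6.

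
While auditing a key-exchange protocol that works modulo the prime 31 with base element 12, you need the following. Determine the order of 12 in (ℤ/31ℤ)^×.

30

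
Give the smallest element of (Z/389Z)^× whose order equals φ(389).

φ(389) = 389 − 1 = 388 = 2^2 · 97.
Test candidates g = 2, 3, … against the prime factors q ∈ {2, 97} of φ(389): g is a generator iff g^(388/q) ≢ 1 for every such q.
g = 2: 2^194 ≡ 388; 2^4 ≡ 16 — none is 1, so 2 is a primitive root.
Hence the least primitive root of 389 is 2.

2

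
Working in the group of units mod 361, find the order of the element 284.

38

ord(284) | φ(361) = φ(19^2) = 19·(19−1) = 342 = 2 · 3^2 · 19.
Divisors of 342: 1, 2, 3, 6, 9, 18, 19, 38, 57, 114, 171, 342.
Compute 284^d (mod 361) for the divisors d until we hit 1:
284^1 ≡ 284
284^2 ≡ 153
284^3 ≡ 132
284^6 ≡ 96
284^9 ≡ 37
284^18 ≡ 286
284^19 ≡ 360
284^38 ≡ 1
Therefore the multiplicative order of 284 modulo 361 is 38.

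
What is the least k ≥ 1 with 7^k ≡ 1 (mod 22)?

By Lagrange's theorem, ord_22(7) divides φ(22) = φ(2)·φ(11) = 1·10 = 10 = 2 · 5.
Divisors of 10: 1, 2, 5, 10.
Compute 7^d (mod 22) for the divisors d until we hit 1:
7^1 ≡ 7 (mod 22)
7^2 ≡ 5 (mod 22)
7^5 ≡ 21 (mod 22)
7^10 ≡ 1 (mod 22) ✓
Hence ord(7) = 10.

10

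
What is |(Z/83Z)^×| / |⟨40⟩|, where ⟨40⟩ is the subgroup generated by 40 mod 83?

Since 40 ∈ (Z/83Z)^×, its order divides φ(83) = 83 − 1 = 82 = 2 · 41.
Divisors of 82: 1, 2, 41, 82.
Compute 40^d (mod 83) for the divisors d until we hit 1:
40^1 ≡ 40
40^2 ≡ 23
40^41 ≡ 1
Thus |⟨40⟩| = ord(40) = 41.
The index is φ(83) / ord(40) = 82 / 41 = 2.

2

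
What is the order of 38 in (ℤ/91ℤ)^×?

6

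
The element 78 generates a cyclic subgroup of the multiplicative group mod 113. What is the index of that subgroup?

The order of 78 must divide φ(113) = 113 − 1 = 112 = 2^4 · 7.
Divisors of 112: 1, 2, 4, 7, 8, 14, 16, 28, 56, 112.
Check 78^d mod 113 for each divisor in increasing order:
78^1 ≡ 78 (mod 113)
78^2 ≡ 95 (mod 113)
78^4 ≡ 98 (mod 113)
78^7 ≡ 42 (mod 113)
78^8 ≡ 112 (mod 113)
78^14 ≡ 69 (mod 113)
78^16 ≡ 1 (mod 113) ✓
So ord_113(78) = 16, hence |⟨78⟩| = 16.
[(Z/113Z)^× : ⟨78⟩] = 112/16 = 7.

7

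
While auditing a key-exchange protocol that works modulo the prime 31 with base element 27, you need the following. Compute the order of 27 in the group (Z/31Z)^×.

By Lagrange's theorem, ord_31(27) divides φ(31) = 31 − 1 = 30 = 2 · 3 · 5.
Divisors of 30: 1, 2, 3, 5, 6, 10, 15, 30.
Evaluate successive powers at the divisors of 30:
27^1 ≡ 27 (mod 31)
27^2 ≡ 16 (mod 31)
27^3 ≡ 29 (mod 31)
27^5 ≡ 30 (mod 31)
27^6 ≡ 4 (mod 31)
27^10 ≡ 1 (mod 31) ✓
The smallest such exponent is 10, so the order of 27 is 10.

10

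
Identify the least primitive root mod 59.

2

φ(59) = 59 − 1 = 58 = 2 · 29.
Test candidates g = 2, 3, … against the prime factors q ∈ {2, 29} of φ(59): g is a generator iff g^(58/q) ≢ 1 for every such q.
g = 2: 2^29 ≡ 58; 2^2 ≡ 4 — none is 1, so 2 is a primitive root.
So 2 is the smallest generator of (Z/59Z)^×.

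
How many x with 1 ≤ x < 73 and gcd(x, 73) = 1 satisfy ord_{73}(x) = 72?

φ(73) = 73 − 1 = 72 = 2^3 · 3^2.
(Z/73Z)^× is cyclic (|G| = 72); a cyclic group of order m has exactly φ(d) elements of each order d | m, and none otherwise.
72 = 2^3 · 3^2 divides 72, and φ(72) = 24.

24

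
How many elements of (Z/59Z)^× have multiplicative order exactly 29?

28

φ(59) = 59 − 1 = 58 = 2 · 29.
(Z/59Z)^× is cyclic (|G| = 58); a cyclic group of order m has exactly φ(d) elements of each order d | m, and none otherwise.
29 | 58, and φ(29) = 29 − 1 = 28.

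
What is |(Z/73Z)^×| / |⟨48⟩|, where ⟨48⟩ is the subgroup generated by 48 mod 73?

Since 48 ∈ (Z/73Z)^×, its order divides φ(73) = 73 − 1 = 72 = 2^3 · 3^2.
Divisors of 72: 1, 2, 3, 4, 6, 8, 9, 12, 18, 24, 36, 72.
Test each divisor d:
48^1 ≡ 48
48^2 ≡ 41
48^3 ≡ 70
48^4 ≡ 2
48^6 ≡ 9
48^8 ≡ 4
48^9 ≡ 46
48^12 ≡ 8
48^18 ≡ 72
48^24 ≡ 64
48^36 ≡ 1
Thus |⟨48⟩| = ord(48) = 36.
The index is φ(73) / ord(48) = 72 / 36 = 2.

2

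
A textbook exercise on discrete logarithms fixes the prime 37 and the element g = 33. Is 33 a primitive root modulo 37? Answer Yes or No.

No

φ(37) = 37 − 1 = 36 = 2^2 · 3^2.
An element g generates (Z/37Z)^× iff g^(36/q) ≢ 1 (mod 37) for each prime q ∈ {2, 3}.
33^18 ≡ 1 (mod 37)  [q = 2: ≡ 1 ✗]
33^12 ≡ 10 (mod 37)  [q = 3: ≢ 1 ✓]
33^18 ≡ 1 shows ord(33) | 18, strictly less than φ(37); not a primitive root.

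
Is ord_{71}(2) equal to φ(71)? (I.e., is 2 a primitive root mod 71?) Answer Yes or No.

φ(71) = 71 − 1 = 70 = 2 · 5 · 7.
An element g generates (Z/71Z)^× iff g^(70/q) ≢ 1 (mod 71) for each prime q ∈ {2, 5, 7}.
2^35 ≡ 1 (mod 71)  [q = 2: ≡ 1 ✗]
2^14 ≡ 54 (mod 71)  [q = 5: ≢ 1 ✓]
2^10 ≡ 30 (mod 71)  [q = 7: ≢ 1 ✓]
2^35 ≡ 1 shows ord(2) | 35, strictly less than φ(71); not a primitive root.

No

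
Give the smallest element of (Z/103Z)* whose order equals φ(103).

5

φ(103) = 103 − 1 = 102 = 2 · 3 · 17.
Test candidates g = 2, 3, … against the prime factors q ∈ {2, 3, 17} of φ(103): g is a generator iff g^(102/q) ≢ 1 for every such q.
g = 2: 2^51 ≡ 1 — hits 1, so not a primitive root.
g = 3: 3^51 ≡ 102; 3^34 ≡ 1 — hits 1, so not a primitive root.
g = 4: 4^51 ≡ 1 — hits 1, so not a primitive root.
g = 5: 5^51 ≡ 102; 5^34 ≡ 56; 5^6 ≡ 72 — none is 1, so 5 is a primitive root.
So 5 is the smallest generator of (Z/103Z)^×.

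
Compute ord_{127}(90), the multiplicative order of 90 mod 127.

By Lagrange's theorem, ord_127(90) divides φ(127) = 127 − 1 = 126 = 2 · 3^2 · 7.
Divisors of 126: 1, 2, 3, 6, 7, 9, 14, 18, 21, 42, 63, 126.
Compute 90^d (mod 127) for the divisors d until we hit 1:
90^1 ≡ 90
90^2 ≡ 99
90^3 ≡ 20
90^6 ≡ 19
90^7 ≡ 59
90^9 ≡ 126
90^14 ≡ 52
90^18 ≡ 1
Hence ord(90) = 18.

18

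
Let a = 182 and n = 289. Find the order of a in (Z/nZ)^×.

272

Since 182 ∈ (Z/289Z)^×, its order divides φ(289) = φ(17^2) = 17·(17−1) = 272 = 2^4 · 17.
Divisors of 272: 1, 2, 4, 8, 16, 17, 34, 68, 136, 272.
Test each divisor d:
182^1 ≡ 182 (mod 289)
182^2 ≡ 178 (mod 289)
182^4 ≡ 183 (mod 289)
182^8 ≡ 254 (mod 289)
182^16 ≡ 69 (mod 289)
182^17 ≡ 131 (mod 289)
182^34 ≡ 110 (mod 289)
182^68 ≡ 251 (mod 289)
182^136 ≡ 288 (mod 289)
182^272 ≡ 1 (mod 289) ✓
So ord_289(182) = 272.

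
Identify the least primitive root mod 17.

φ(17) = 17 − 1 = 16 = 2^4.
g is a primitive root iff g^(16/q) ≢ 1 (mod 17) for each prime q ∈ {2}.
g = 2: 2^8 ≡ 1 — hits 1, so not a primitive root.
g = 3: 3^8 ≡ 16 — none is 1, so 3 is a primitive root.
The smallest primitive root modulo 17 is 3.

3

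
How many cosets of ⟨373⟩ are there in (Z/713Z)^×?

30

By Lagrange's theorem, ord_713(373) divides φ(713) = φ(23·31) = (23−1)·(31−1) = 22·30 = 660 = 2^2 · 3 · 5 · 11.
Divisors of 660: 1, 2, 3, 4, 5, 6, 10, 11, 12, 15, 20, 22, 30, 33, 44, 55, 60, 66, 110, 132, 165, 220, 330, 660.
Compute 373^d (mod 713) for the divisors d until we hit 1:
373^1 ≡ 373 (mod 713)
373^2 ≡ 94 (mod 713)
373^3 ≡ 125 (mod 713)
373^4 ≡ 280 (mod 713)
373^5 ≡ 342 (mod 713)
373^6 ≡ 652 (mod 713)
373^10 ≡ 32 (mod 713)
373^11 ≡ 528 (mod 713)
373^12 ≡ 156 (mod 713)
373^15 ≡ 249 (mod 713)
373^20 ≡ 311 (mod 713)
373^22 ≡ 1 (mod 713) ✓
The order of 373 is 22, so the subgroup it generates has 22 elements.
Index = |(Z/713Z)^×| / |⟨373⟩| = 660 / 22 = 30.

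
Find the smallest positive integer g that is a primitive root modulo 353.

φ(353) = 353 − 1 = 352 = 2^5 · 11.
Test candidates g = 2, 3, … against the prime factors q ∈ {2, 11} of φ(353): g is a generator iff g^(352/q) ≢ 1 for every such q.
g = 2: 2^176 ≡ 1 — hits 1, so not a primitive root.
g = 3: 3^176 ≡ 352; 3^32 ≡ 140 — none is 1, so 3 is a primitive root.
The smallest primitive root modulo 353 is 3.

3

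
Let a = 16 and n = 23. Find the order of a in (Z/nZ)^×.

11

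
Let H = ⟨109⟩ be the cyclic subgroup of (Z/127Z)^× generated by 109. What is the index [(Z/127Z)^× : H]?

1

The order of 109 must divide φ(127) = 127 − 1 = 126 = 2 · 3^2 · 7.
Divisors of 126: 1, 2, 3, 6, 7, 9, 14, 18, 21, 42, 63, 126.
Evaluate successive powers at the divisors of 126:
109^1 ≡ 109 (mod 127)
109^2 ≡ 70 (mod 127)
109^3 ≡ 10 (mod 127)
109^6 ≡ 100 (mod 127)
109^7 ≡ 105 (mod 127)
109^9 ≡ 111 (mod 127)
109^14 ≡ 103 (mod 127)
109^18 ≡ 2 (mod 127)
109^21 ≡ 20 (mod 127)
109^42 ≡ 19 (mod 127)
109^63 ≡ 126 (mod 127)
109^126 ≡ 1 (mod 127) ✓
The order of 109 is 126, so the subgroup it generates has 126 elements.
[(Z/127Z)^× : ⟨109⟩] = 126/126 = 1.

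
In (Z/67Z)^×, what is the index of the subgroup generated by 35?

By Lagrange's theorem, ord_67(35) divides φ(67) = 67 − 1 = 66 = 2 · 3 · 11.
Divisors of 66: 1, 2, 3, 6, 11, 22, 33, 66.
Test each divisor d:
35^1 ≡ 35 (mod 67)
35^2 ≡ 19 (mod 67)
35^3 ≡ 62 (mod 67)
35^6 ≡ 25 (mod 67)
35^11 ≡ 37 (mod 67)
35^22 ≡ 29 (mod 67)
35^33 ≡ 1 (mod 67) ✓
Thus |⟨35⟩| = ord(35) = 33.
The index is φ(67) / ord(35) = 66 / 33 = 2.

2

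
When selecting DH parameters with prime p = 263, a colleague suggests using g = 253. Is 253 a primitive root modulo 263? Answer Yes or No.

φ(263) = 263 − 1 = 262 = 2 · 131.
An element g generates (Z/263Z)^× iff g^(262/q) ≢ 1 (mod 263) for each prime q ∈ {2, 131}.
253^131 ≡ 1 (mod 263)  [q = 2: ≡ 1 ✗]
253^2 ≡ 100 (mod 263)  [q = 131: ≢ 1 ✓]
253^131 ≡ 1 shows ord(253) | 131, strictly less than φ(263); not a primitive root.

No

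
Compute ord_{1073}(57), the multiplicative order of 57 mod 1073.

The order of 57 must divide φ(1073) = φ(29·37) = (29−1)·(37−1) = 28·36 = 1008 = 2^4 · 3^2 · 7.
Divisors of 1008: 1, 2, 3, 4, 6, 7, 8, 9, 12, 14, 16, 18, 21, 24, 28, 36, 42, 48, 56, 63, 72, 84, 112, 126, 144, 168, 252, 336, 504, 1008.
Test each divisor d:
57^1 ≡ 57 (mod 1073)
57^2 ≡ 30 (mod 1073)
57^3 ≡ 637 (mod 1073)
57^4 ≡ 900 (mod 1073)
57^6 ≡ 175 (mod 1073)
57^7 ≡ 318 (mod 1073)
57^8 ≡ 958 (mod 1073)
57^9 ≡ 956 (mod 1073)
57^12 ≡ 581 (mod 1073)
57^14 ≡ 262 (mod 1073)
57^16 ≡ 349 (mod 1073)
57^18 ≡ 813 (mod 1073)
57^21 ≡ 695 (mod 1073)
57^24 ≡ 639 (mod 1073)
57^28 ≡ 1045 (mod 1073)
57^36 ≡ 1 (mod 1073) ✓
Therefore the multiplicative order of 57 modulo 1073 is 36.

36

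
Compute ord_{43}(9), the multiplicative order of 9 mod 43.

21

The order of 9 must divide φ(43) = 43 − 1 = 42 = 2 · 3 · 7.
Divisors of 42: 1, 2, 3, 6, 7, 14, 21, 42.
Compute 9^d (mod 43) for the divisors d until we hit 1:
9^1 ≡ 9 (mod 43)
9^2 ≡ 38 (mod 43)
9^3 ≡ 41 (mod 43)
9^6 ≡ 4 (mod 43)
9^7 ≡ 36 (mod 43)
9^14 ≡ 6 (mod 43)
9^21 ≡ 1 (mod 43) ✓
Therefore the multiplicative order of 9 modulo 43 is 21.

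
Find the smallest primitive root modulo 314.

φ(314) = φ(2)·φ(157) = 1·156 = 156 = 2^2 · 3 · 13.
Test candidates g = 2, 3, … against the prime factors q ∈ {2, 3, 13} of φ(314): g is a generator iff g^(156/q) ≢ 1 for every such q.
g = 2: gcd(2, 314) = 2 > 1, not a unit — skip.
g = 3: 3^78 ≡ 1 — hits 1, so not a primitive root.
g = 4: gcd(4, 314) = 2 > 1, not a unit — skip.
g = 5: 5^78 ≡ 313; 5^52 ≡ 169; 5^12 ≡ 287 — none is 1, so 5 is a primitive root.
So 5 is the smallest generator of (Z/314Z)^×.

5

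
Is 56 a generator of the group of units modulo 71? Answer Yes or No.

Yes

φ(71) = 71 − 1 = 70 = 2 · 5 · 7.
56 is a primitive root mod 71 iff 56^(φ(71)/q) ≢ 1 for every prime q | φ(71), i.e. q ∈ {2, 5, 7}.
56^35 ≡ 70 (mod 71)  [q = 2: ≢ 1 ✓]
56^14 ≡ 25 (mod 71)  [q = 5: ≢ 1 ✓]
56^10 ≡ 48 (mod 71)  [q = 7: ≢ 1 ✓]
None equal 1, so ord_71(56) = 70: 56 is a primitive root.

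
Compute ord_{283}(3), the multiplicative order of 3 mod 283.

282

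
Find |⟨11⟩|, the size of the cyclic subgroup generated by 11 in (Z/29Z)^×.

ord(11) | φ(29) = 29 − 1 = 28 = 2^2 · 7.
Divisors of 28: 1, 2, 4, 7, 14, 28.
Compute 11^d (mod 29) for the divisors d until we hit 1:
11^1 ≡ 11 (mod 29)
11^2 ≡ 5 (mod 29)
11^4 ≡ 25 (mod 29)
11^7 ≡ 12 (mod 29)
11^14 ≡ 28 (mod 29)
11^28 ≡ 1 (mod 29) ✓
The smallest such exponent is 28, so the order of 11 is 28.

28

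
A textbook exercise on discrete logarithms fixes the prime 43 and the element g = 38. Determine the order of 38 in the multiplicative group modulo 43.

21

ord(38) | φ(43) = 43 − 1 = 42 = 2 · 3 · 7.
Divisors of 42: 1, 2, 3, 6, 7, 14, 21, 42.
Check 38^d mod 43 for each divisor in increasing order:
38^1 ≡ 38
38^2 ≡ 25
38^3 ≡ 4
38^6 ≡ 16
38^7 ≡ 6
38^14 ≡ 36
38^21 ≡ 1
Therefore the multiplicative order of 38 modulo 43 is 21.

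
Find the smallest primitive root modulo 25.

φ(25) = φ(5^2) = 5·(5−1) = 20 = 2^2 · 5.
Test candidates g = 2, 3, … against the prime factors q ∈ {2, 5} of φ(25): g is a generator iff g^(20/q) ≢ 1 for every such q.
g = 2: 2^10 ≡ 24; 2^4 ≡ 16 — none is 1, so 2 is a primitive root.
So 2 is the smallest generator of (Z/25Z)^×.

2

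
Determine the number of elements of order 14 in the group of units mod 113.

φ(113) = 113 − 1 = 112 = 2^4 · 7.
In a cyclic group of order 112, there are φ(d) elements of order d for each divisor d of 112, and zero for non-divisors.
14 = 2 · 7 divides 112, and φ(14) = 6.

6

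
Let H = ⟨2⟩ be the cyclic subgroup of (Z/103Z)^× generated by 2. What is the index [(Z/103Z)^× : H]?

2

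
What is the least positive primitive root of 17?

3

φ(17) = 17 − 1 = 16 = 2^4.
g is a primitive root iff g^(16/q) ≢ 1 (mod 17) for each prime q ∈ {2}.
g = 2: 2^8 ≡ 1 — hits 1, so not a primitive root.
g = 3: 3^8 ≡ 16 — none is 1, so 3 is a primitive root.
So 3 is the smallest generator of (Z/17Z)^×.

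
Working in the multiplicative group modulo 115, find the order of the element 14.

22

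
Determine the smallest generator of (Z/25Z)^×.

φ(25) = φ(5^2) = 5·(5−1) = 20 = 2^2 · 5.
g is a primitive root iff g^(20/q) ≢ 1 (mod 25) for each prime q ∈ {2, 5}.
g = 2: 2^10 ≡ 24; 2^4 ≡ 16 — none is 1, so 2 is a primitive root.
Hence the least primitive root of 25 is 2.

2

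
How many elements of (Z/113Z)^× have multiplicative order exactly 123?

0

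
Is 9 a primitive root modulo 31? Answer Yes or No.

φ(31) = 31 − 1 = 30 = 2 · 3 · 5.
It suffices to check that the order of 9 is not a proper divisor of 30: compute 9^(30/q) for q ∈ {2, 3, 5}.
9^15 ≡ 1 (mod 31)  [q = 2: ≡ 1 ✗]
9^10 ≡ 5 (mod 31)  [q = 3: ≢ 1 ✓]
9^6 ≡ 8 (mod 31)  [q = 5: ≢ 1 ✓]
9^15 ≡ 1 shows ord(9) | 15, strictly less than φ(31); not a primitive root.

No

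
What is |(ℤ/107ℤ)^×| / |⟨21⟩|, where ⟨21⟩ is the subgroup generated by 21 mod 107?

Since 21 ∈ (Z/107Z)^×, its order divides φ(107) = 107 − 1 = 106 = 2 · 53.
Divisors of 106: 1, 2, 53, 106.
Evaluate successive powers at the divisors of 106:
21^1 ≡ 21 (mod 107)
21^2 ≡ 13 (mod 107)
21^53 ≡ 106 (mod 107)
21^106 ≡ 1 (mod 107) ✓
The order of 21 is 106, so the subgroup it generates has 106 elements.
Index = |(Z/107Z)^×| / |⟨21⟩| = 106 / 106 = 1.

1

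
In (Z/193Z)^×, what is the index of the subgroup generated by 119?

3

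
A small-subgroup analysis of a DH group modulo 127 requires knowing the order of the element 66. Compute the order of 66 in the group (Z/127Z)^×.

42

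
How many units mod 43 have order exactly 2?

1

φ(43) = 43 − 1 = 42 = 2 · 3 · 7.
Since (Z/43Z)^× is cyclic of order 42, the number of elements of order d is φ(d) when d | 42 and 0 otherwise.
2 | 42, and φ(2) = 2 − 1 = 1.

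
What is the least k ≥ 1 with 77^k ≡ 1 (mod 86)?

42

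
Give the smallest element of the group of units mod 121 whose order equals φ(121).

2

φ(121) = φ(11^2) = 11·(11−1) = 110 = 2 · 5 · 11.
g is a primitive root iff g^(110/q) ≢ 1 (mod 121) for each prime q ∈ {2, 5, 11}.
g = 2: 2^55 ≡ 120; 2^22 ≡ 81; 2^10 ≡ 56 — none is 1, so 2 is a primitive root.
So 2 is the smallest generator of (Z/121Z)^×.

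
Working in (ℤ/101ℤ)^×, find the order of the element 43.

ord(43) | φ(101) = 101 − 1 = 100 = 2^2 · 5^2.
Divisors of 100: 1, 2, 4, 5, 10, 20, 25, 50, 100.
Test each divisor d:
43^1 ≡ 43
43^2 ≡ 31
43^4 ≡ 52
43^5 ≡ 14
43^10 ≡ 95
43^20 ≡ 36
43^25 ≡ 100
43^50 ≡ 1
The smallest such exponent is 50, so the order of 43 is 50.

50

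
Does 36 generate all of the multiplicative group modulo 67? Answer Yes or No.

No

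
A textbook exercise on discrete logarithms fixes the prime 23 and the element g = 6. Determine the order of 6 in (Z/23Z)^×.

11

The order of 6 must divide φ(23) = 23 − 1 = 22 = 2 · 11.
Divisors of 22: 1, 2, 11, 22.
Check 6^d mod 23 for each divisor in increasing order:
6^1 ≡ 6
6^2 ≡ 13
6^11 ≡ 1
Hence ord(6) = 11.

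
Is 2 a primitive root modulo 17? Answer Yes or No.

φ(17) = 17 − 1 = 16 = 2^4.
An element g generates (Z/17Z)^× iff g^(16/q) ≢ 1 (mod 17) for each prime q ∈ {2}.
2^8 ≡ 1 (mod 17)  [q = 2: ≡ 1 ✗]
Since 2^8 ≡ 1, the order of 2 divides 8 < 16, so 2 is not a primitive root.

No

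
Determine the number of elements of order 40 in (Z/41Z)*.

φ(41) = 41 − 1 = 40 = 2^3 · 5.
In a cyclic group of order 40, there are φ(d) elements of order d for each divisor d of 40, and zero for non-divisors.
40 = 2^3 · 5 divides 40, and φ(40) = 16.

16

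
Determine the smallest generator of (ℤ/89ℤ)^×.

φ(89) = 89 − 1 = 88 = 2^3 · 11.
Test candidates g = 2, 3, … against the prime factors q ∈ {2, 11} of φ(89): g is a generator iff g^(88/q) ≢ 1 for every such q.
g = 2: 2^44 ≡ 1 — hits 1, so not a primitive root.
g = 3: 3^44 ≡ 88; 3^8 ≡ 64 — none is 1, so 3 is a primitive root.
So 3 is the smallest generator of (Z/89Z)^×.

3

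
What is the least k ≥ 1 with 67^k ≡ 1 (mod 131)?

By Lagrange's theorem, ord_131(67) divides φ(131) = 131 − 1 = 130 = 2 · 5 · 13.
Divisors of 130: 1, 2, 5, 10, 13, 26, 65, 130.
Test each divisor d:
67^1 ≡ 67 (mod 131)
67^2 ≡ 35 (mod 131)
67^5 ≡ 69 (mod 131)
67^10 ≡ 45 (mod 131)
67^13 ≡ 70 (mod 131)
67^26 ≡ 53 (mod 131)
67^65 ≡ 130 (mod 131)
67^130 ≡ 1 (mod 131) ✓
The smallest such exponent is 130, so the order of 67 is 130.

130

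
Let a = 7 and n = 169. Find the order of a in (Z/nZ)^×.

156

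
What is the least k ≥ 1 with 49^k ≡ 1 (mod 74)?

By Lagrange's theorem, ord_74(49) divides φ(74) = φ(2)·φ(37) = 1·36 = 36 = 2^2 · 3^2.
Divisors of 36: 1, 2, 3, 4, 6, 9, 12, 18, 36.
Compute 49^d (mod 74) for the divisors d until we hit 1:
49^1 ≡ 49 (mod 74)
49^2 ≡ 33 (mod 74)
49^3 ≡ 63 (mod 74)
49^4 ≡ 53 (mod 74)
49^6 ≡ 47 (mod 74)
49^9 ≡ 1 (mod 74) ✓
The smallest such exponent is 9, so the order of 49 is 9.

9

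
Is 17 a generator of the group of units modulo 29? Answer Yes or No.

φ(29) = 29 − 1 = 28 = 2^2 · 7.
Test 17^(28/q) mod 29 for each prime factor q of 28:
17^14 ≡ 28 (mod 29)  [q = 2: ≢ 1 ✓]
17^4 ≡ 1 (mod 29)  [q = 7: ≡ 1 ✗]
17^4 ≡ 1 shows ord(17) | 4, strictly less than φ(29); not a primitive root.

No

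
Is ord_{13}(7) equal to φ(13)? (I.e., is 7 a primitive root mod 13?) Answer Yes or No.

φ(13) = 13 − 1 = 12 = 2^2 · 3.
7 is a primitive root mod 13 iff 7^(φ(13)/q) ≢ 1 for every prime q | φ(13), i.e. q ∈ {2, 3}.
7^6 ≡ 12 (mod 13)  [q = 2: ≢ 1 ✓]
7^4 ≡ 9 (mod 13)  [q = 3: ≢ 1 ✓]
All checks pass, so 7 has order 12 and is a primitive root modulo 13.

Yes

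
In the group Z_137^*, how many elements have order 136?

64

φ(137) = 137 − 1 = 136 = 2^3 · 17.
Since (Z/137Z)^× is cyclic of order 136, the number of elements of order d is φ(d) when d | 136 and 0 otherwise.
136 = 2^3 · 17 divides 136, and φ(136) = 64.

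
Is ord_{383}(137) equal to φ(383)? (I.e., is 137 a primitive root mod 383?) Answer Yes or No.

φ(383) = 383 − 1 = 382 = 2 · 191.
It suffices to check that the order of 137 is not a proper divisor of 382: compute 137^(382/q) for q ∈ {2, 191}.
137^191 ≡ 1 (mod 383)  [q = 2: ≡ 1 ✗]
137^2 ≡ 2 (mod 383)  [q = 191: ≢ 1 ✓]
The check at q = 2 fails, so 137 generates a proper subgroup.

No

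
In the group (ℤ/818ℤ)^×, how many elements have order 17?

16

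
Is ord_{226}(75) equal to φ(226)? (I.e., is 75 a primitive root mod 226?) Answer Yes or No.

φ(226) = φ(2)·φ(113) = 1·112 = 112 = 2^4 · 7.
It suffices to check that the order of 75 is not a proper divisor of 112: compute 75^(112/q) for q ∈ {2, 7}.
75^56 ≡ 225 (mod 226)  [q = 2: ≢ 1 ✓]
75^16 ≡ 143 (mod 226)  [q = 7: ≢ 1 ✓]
None equal 1, so ord_226(75) = 112: 75 is a primitive root.

Yes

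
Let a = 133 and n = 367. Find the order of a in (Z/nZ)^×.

366

Since 133 ∈ (Z/367Z)^×, its order divides φ(367) = 367 − 1 = 366 = 2 · 3 · 61.
Divisors of 366: 1, 2, 3, 6, 61, 122, 183, 366.
Evaluate successive powers at the divisors of 366:
133^1 ≡ 133 (mod 367)
133^2 ≡ 73 (mod 367)
133^3 ≡ 167 (mod 367)
133^6 ≡ 364 (mod 367)
133^61 ≡ 84 (mod 367)
133^122 ≡ 83 (mod 367)
133^183 ≡ 366 (mod 367)
133^366 ≡ 1 (mod 367) ✓
The smallest such exponent is 366, so the order of 133 is 366.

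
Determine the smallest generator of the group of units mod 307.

φ(307) = 307 − 1 = 306 = 2 · 3^2 · 17.
Test candidates g = 2, 3, … against the prime factors q ∈ {2, 3, 17} of φ(307): g is a generator iff g^(306/q) ≢ 1 for every such q.
g = 2: 2^153 ≡ 306; 2^102 ≡ 1 — hits 1, so not a primitive root.
g = 3: 3^153 ≡ 306; 3^102 ≡ 1 — hits 1, so not a primitive root.
g = 4: 4^153 ≡ 1 — hits 1, so not a primitive root.
g = 5: 5^153 ≡ 306; 5^102 ≡ 289; 5^18 ≡ 81 — none is 1, so 5 is a primitive root.
So 5 is the smallest generator of (Z/307Z)^×.

5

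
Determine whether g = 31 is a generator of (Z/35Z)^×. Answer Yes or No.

No

35 = 5 · 7 is a product of two distinct odd primes, so (Z/35Z)^× ≅ (Z/5Z)^× × (Z/7Z)^× is not cyclic.
No primitive root modulo 35 exists; in particular 31 is not one.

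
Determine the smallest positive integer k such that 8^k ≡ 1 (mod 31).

The order of 8 must divide φ(31) = 31 − 1 = 30 = 2 · 3 · 5.
Divisors of 30: 1, 2, 3, 5, 6, 10, 15, 30.
Test each divisor d:
8^1 ≡ 8 (mod 31)
8^2 ≡ 2 (mod 31)
8^3 ≡ 16 (mod 31)
8^5 ≡ 1 (mod 31) ✓
So ord_31(8) = 5.

5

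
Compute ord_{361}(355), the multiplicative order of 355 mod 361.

342

ord(355) | φ(361) = φ(19^2) = 19·(19−1) = 342 = 2 · 3^2 · 19.
Divisors of 342: 1, 2, 3, 6, 9, 18, 19, 38, 57, 114, 171, 342.
Compute 355^d (mod 361) for the divisors d until we hit 1:
355^1 ≡ 355 (mod 361)
355^2 ≡ 36 (mod 361)
355^3 ≡ 145 (mod 361)
355^6 ≡ 87 (mod 361)
355^9 ≡ 341 (mod 361)
355^18 ≡ 39 (mod 361)
355^19 ≡ 127 (mod 361)
355^38 ≡ 245 (mod 361)
355^57 ≡ 69 (mod 361)
355^114 ≡ 68 (mod 361)
355^171 ≡ 360 (mod 361)
355^342 ≡ 1 (mod 361) ✓
Therefore the multiplicative order of 355 modulo 361 is 342.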